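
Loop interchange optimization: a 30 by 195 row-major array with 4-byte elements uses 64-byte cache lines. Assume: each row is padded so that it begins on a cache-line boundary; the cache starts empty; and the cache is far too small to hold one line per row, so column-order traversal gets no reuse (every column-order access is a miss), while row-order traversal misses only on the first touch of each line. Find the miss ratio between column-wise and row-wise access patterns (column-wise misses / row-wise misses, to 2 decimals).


Each row occupies 195 * 4 = 780 bytes and starts on a line boundary, so it spans ceil(780 / 64) = 13 cache lines.
Row-major traversal misses (one per line touched): 30 * ceil(195 * 4 / 64) = 390
Column-major traversal misses (no reuse, every access misses): 30 * 195 = 5850
Ratio = 5850 / 390 = 15.0

15.0


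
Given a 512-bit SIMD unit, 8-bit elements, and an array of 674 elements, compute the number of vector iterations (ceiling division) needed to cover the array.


Width = 512 / 8 = 64 elements per vector op
Iterations = ceil(674 / 64) = 11

11


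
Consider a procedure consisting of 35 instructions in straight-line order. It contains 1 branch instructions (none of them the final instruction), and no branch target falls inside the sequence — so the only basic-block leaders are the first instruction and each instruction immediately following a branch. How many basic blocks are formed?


With no in-sequence branch targets, the leaders are the first instruction plus the instruction after each branch.
Number of basic blocks = branches + 1
= 1 + 1 = 2

2


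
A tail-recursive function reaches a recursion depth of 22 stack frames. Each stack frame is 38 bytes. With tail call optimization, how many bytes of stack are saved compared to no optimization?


Without TCO: 22 * 38 = 836 bytes
With TCO: reuse 1 frame = 38 bytes
Savings = 836 - 38 = 798

798


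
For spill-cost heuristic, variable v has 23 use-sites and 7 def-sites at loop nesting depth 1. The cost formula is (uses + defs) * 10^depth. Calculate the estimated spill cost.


uses + defs = 23 + 7 = 30
10^1 = 10
Spill cost = 30 * 10 = 300

300


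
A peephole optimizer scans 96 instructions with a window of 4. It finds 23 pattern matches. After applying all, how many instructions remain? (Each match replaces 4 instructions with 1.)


Each match removes 3 instructions.
Total removed = 23 * 3 = 69
Remaining = 96 - 69 = 27

27


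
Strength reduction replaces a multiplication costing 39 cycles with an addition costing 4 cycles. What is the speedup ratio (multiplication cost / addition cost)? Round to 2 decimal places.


Ratio = mult_cost / add_cost = 39 / 4 = 9.75

9.75


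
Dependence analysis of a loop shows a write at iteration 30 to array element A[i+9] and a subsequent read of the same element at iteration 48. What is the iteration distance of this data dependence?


Distance = read iteration - write iteration
= 48 - 30 = 18

18


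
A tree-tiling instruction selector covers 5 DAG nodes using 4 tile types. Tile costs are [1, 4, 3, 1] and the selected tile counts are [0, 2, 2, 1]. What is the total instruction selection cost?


Total cost = sum(count_i * cost_i)
= 0*1 + 2*4 + 2*3 + 1*1
= 15

15


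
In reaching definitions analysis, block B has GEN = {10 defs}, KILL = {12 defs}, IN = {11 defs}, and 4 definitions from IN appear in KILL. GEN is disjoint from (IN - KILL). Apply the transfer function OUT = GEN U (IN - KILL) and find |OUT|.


IN - KILL: 11 - 4 = 7 surviving definitions
OUT = GEN + surviving = 10 + 7 = 17

17


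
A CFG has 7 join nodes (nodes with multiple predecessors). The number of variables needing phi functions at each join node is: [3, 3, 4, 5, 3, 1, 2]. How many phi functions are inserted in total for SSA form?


Total phi functions = sum of phi functions at each join node
= 3 + 3 + 4 + 5 + 3 + 1 + 2 = 21

21


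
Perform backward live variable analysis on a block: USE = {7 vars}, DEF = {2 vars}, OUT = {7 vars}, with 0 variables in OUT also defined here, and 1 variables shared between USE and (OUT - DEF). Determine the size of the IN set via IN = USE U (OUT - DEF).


OUT - DEF: 7 - 0 = 7
|IN| = |USE| + |OUT - DEF| - |USE ∩ (OUT - DEF)| = 7 + 7 - 1 = 13

13


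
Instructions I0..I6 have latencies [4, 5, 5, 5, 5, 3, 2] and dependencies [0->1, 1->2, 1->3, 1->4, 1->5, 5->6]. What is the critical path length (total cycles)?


Compute longest path through dependency graph: dist(Ik) = max over predecessors of dist + latency(Ik).
dist(I0) = latency 4 = 4
dist(I1) = dist(I0) + 5 = 4 + 5 = 9
dist(I2) = dist(I1) + 5 = 9 + 5 = 14
dist(I3) = dist(I1) + 5 = 9 + 5 = 14
dist(I4) = dist(I1) + 5 = 9 + 5 = 14
dist(I5) = dist(I1) + 3 = 9 + 3 = 12
dist(I6) = dist(I5) + 2 = 12 + 2 = 14
Critical path = max dist = 14

14


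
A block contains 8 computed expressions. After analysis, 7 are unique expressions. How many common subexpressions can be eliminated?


CSE count = total expressions - unique expressions
= 8 - 7 = 1

1


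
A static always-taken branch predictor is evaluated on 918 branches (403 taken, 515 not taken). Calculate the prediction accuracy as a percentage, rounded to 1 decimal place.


Predictor: always-taken
Correct predictions = 403
Accuracy = 403 / 918 * 100 = 43.9%

43.9


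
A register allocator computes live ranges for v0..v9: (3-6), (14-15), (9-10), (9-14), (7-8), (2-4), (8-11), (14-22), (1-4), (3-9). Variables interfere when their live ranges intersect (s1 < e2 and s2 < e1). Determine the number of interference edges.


Check all pairs for overlapping intervals.
Two intervals (s1,e1) and (s2,e2) overlap if s1 < e2 and s2 < e1.
v0 (3-6) vs v1..v9: overlaps v5, v8, v9 -> 3
v1 (14-15) vs v2..v9: overlaps v7 -> 1
v2 (9-10) vs v3..v9: overlaps v3, v6 -> 2
v3 (9-14) vs v4..v9: overlaps v6 -> 1
v4 (7-8) vs v5..v9: overlaps v9 -> 1
v5 (2-4) vs v6..v9: overlaps v8, v9 -> 2
v6 (8-11) vs v7..v9: overlaps v9 -> 1
v7 (14-22) vs v8..v9: overlaps none -> 0
v8 (1-4) vs v9: overlaps v9 -> 1
Total overlapping pairs = 3 + 1 + 2 + 1 + 1 + 2 + 1 + 0 + 1 = 12

12


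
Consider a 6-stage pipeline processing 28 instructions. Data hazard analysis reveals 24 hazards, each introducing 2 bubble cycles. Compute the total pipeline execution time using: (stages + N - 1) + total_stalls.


Base cycles = 6 + 28 - 1 = 33
Total stalls = 24 * 2 = 48
Total = 33 + 48 = 81

81


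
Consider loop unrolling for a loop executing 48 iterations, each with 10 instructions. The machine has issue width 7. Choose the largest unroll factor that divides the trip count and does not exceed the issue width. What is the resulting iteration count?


Largest divisor of 48 <= 7 is 6
New iterations = 48 / 6 = 8

8


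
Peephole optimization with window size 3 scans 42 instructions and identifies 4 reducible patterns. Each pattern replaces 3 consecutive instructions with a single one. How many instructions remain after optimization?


Each match removes 2 instructions.
Total removed = 4 * 2 = 8
Remaining = 42 - 8 = 34

34


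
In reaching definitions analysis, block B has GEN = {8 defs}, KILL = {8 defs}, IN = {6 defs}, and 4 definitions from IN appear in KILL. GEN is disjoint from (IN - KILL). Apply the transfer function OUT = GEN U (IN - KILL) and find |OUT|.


IN - KILL: 6 - 4 = 2 surviving definitions
OUT = GEN + surviving = 8 + 2 = 10

10


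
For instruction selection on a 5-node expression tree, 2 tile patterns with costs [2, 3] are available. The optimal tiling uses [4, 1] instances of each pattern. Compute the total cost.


Total cost = sum(count_i * cost_i)
= 4*2 + 1*3
= 11

11


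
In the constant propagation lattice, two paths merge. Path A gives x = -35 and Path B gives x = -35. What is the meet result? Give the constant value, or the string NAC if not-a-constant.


Meet operation: if both paths give the same constant, result is that constant; if they differ, result is NAC (not-a-constant).
Path A: -35, Path B: -35 -> equal
Result: constant -> -35

-35


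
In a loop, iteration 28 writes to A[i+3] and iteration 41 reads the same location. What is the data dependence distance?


Distance = read iteration - write iteration
= 41 - 28 = 13

13


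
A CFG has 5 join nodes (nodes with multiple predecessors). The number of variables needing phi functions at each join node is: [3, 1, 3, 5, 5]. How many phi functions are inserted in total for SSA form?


Total phi functions = sum of phi functions at each join node
= 3 + 1 + 3 + 5 + 5 = 17

17


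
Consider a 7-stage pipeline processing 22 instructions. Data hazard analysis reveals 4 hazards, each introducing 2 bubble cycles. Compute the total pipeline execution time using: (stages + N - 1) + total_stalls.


Base cycles = 7 + 22 - 1 = 28
Total stalls = 4 * 2 = 8
Total = 28 + 8 = 36

36


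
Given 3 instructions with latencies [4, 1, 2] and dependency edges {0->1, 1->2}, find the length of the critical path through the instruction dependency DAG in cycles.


Compute longest path through dependency graph: dist(Ik) = max over predecessors of dist + latency(Ik).
dist(I0) = latency 4 = 4
dist(I1) = dist(I0) + 1 = 4 + 1 = 5
dist(I2) = dist(I1) + 2 = 5 + 2 = 7
Critical path = max dist = 7

7


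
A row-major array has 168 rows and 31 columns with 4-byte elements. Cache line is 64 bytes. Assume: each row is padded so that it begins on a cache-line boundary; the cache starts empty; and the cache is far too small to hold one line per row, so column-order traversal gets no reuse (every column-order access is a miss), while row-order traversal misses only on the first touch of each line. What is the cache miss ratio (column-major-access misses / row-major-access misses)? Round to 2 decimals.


Each row occupies 31 * 4 = 124 bytes and starts on a line boundary, so it spans ceil(124 / 64) = 2 cache lines.
Row-major traversal misses (one per line touched): 168 * ceil(31 * 4 / 64) = 336
Column-major traversal misses (no reuse, every access misses): 168 * 31 = 5208
Ratio = 5208 / 336 = 15.5

15.5


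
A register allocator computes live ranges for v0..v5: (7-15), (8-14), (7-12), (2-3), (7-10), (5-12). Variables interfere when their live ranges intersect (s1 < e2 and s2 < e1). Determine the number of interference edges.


Check all pairs for overlapping intervals.
Two intervals (s1,e1) and (s2,e2) overlap if s1 < e2 and s2 < e1.
v0 (7-15) vs v1..v5: overlaps v1, v2, v4, v5 -> 4
v1 (8-14) vs v2..v5: overlaps v2, v4, v5 -> 3
v2 (7-12) vs v3..v5: overlaps v4, v5 -> 2
v3 (2-3) vs v4..v5: overlaps none -> 0
v4 (7-10) vs v5: overlaps v5 -> 1
Total overlapping pairs = 4 + 3 + 2 + 0 + 1 = 10

10


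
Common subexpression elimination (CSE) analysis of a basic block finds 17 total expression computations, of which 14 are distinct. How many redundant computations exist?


CSE count = total expressions - unique expressions
= 17 - 14 = 3

3


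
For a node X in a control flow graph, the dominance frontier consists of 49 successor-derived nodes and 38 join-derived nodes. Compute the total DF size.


DF(X) = direct successor contributions + join point contributions
= 49 + 38 = 87

87


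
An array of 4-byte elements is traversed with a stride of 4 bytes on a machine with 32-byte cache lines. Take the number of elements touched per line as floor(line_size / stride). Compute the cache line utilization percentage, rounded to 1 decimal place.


Elements per cache line = floor(32 / 4) = 8
Bytes used = 8 * 4 = 32
Utilization = 32 / 32 * 100 = 100.0%

100.0


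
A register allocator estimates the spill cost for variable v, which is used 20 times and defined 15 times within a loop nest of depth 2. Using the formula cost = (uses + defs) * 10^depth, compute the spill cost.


uses + defs = 20 + 15 = 35
10^2 = 100
Spill cost = 35 * 100 = 3500

3500


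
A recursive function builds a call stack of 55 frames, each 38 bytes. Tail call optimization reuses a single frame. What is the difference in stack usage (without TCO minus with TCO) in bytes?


Without TCO: 55 * 38 = 2090 bytes
With TCO: reuse 1 frame = 38 bytes
Savings = 2090 - 38 = 2052

2052


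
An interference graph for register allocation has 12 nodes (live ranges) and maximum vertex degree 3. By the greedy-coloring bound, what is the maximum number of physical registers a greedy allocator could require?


Greedy coloring never needs more than (max_degree + 1) colors: when coloring a vertex, at most max_degree neighbors are already colored.
Upper bound = 3 + 1 = 4

4


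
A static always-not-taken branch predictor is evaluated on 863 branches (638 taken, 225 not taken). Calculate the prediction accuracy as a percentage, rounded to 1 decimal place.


Predictor: always-not-taken
Correct predictions = 225
Accuracy = 225 / 863 * 100 = 26.1%

26.1


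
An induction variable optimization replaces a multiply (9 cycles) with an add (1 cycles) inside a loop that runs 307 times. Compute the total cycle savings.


Per-iteration saving = 9 - 1 = 8
Total saved = 307 * 8 = 2456

2456


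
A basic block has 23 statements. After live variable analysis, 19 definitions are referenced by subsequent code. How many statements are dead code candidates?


Dead code = total statements - live definitions
= 23 - 19 = 4

4


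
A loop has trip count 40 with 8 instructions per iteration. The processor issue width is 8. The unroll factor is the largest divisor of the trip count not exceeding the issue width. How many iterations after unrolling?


Largest divisor of 40 <= 8 is 8
New iterations = 40 / 8 = 5

5


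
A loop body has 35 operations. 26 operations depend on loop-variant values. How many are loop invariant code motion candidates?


Invariant candidates = total - loop-dependent
= 35 - 26 = 9

9


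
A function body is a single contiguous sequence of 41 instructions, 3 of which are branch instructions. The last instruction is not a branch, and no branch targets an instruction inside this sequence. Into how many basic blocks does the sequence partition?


With no in-sequence branch targets, the leaders are the first instruction plus the instruction after each branch.
Number of basic blocks = branches + 1
= 3 + 1 = 4

4


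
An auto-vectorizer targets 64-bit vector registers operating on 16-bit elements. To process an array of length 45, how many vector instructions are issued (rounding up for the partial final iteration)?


Width = 64 / 16 = 4 elements per vector op
Iterations = ceil(45 / 4) = 12

12


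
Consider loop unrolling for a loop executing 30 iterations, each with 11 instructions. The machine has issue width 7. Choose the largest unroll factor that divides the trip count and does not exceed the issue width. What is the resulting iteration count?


Largest divisor of 30 <= 7 is 6
New iterations = 30 / 6 = 5

5


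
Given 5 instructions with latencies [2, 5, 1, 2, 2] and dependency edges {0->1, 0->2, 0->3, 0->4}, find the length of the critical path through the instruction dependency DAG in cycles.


Compute longest path through dependency graph: dist(Ik) = max over predecessors of dist + latency(Ik).
dist(I0) = latency 2 = 2
dist(I1) = dist(I0) + 5 = 2 + 5 = 7
dist(I2) = dist(I0) + 1 = 2 + 1 = 3
dist(I3) = dist(I0) + 2 = 2 + 2 = 4
dist(I4) = dist(I0) + 2 = 2 + 2 = 4
Critical path = max dist = 7

7


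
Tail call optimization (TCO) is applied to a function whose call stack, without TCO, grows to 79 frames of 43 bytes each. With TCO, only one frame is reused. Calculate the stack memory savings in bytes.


Without TCO: 79 * 43 = 3397 bytes
With TCO: reuse 1 frame = 43 bytes
Savings = 3397 - 43 = 3354

3354


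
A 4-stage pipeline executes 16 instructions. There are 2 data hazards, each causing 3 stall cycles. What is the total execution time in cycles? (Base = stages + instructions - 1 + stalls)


Base cycles = 4 + 16 - 1 = 19
Total stalls = 2 * 3 = 6
Total = 19 + 6 = 25

25


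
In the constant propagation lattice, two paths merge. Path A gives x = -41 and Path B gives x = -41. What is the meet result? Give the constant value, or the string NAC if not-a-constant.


Meet operation: if both paths give the same constant, result is that constant; if they differ, result is NAC (not-a-constant).
Path A: -41, Path B: -41 -> equal
Result: constant -> -41

-41


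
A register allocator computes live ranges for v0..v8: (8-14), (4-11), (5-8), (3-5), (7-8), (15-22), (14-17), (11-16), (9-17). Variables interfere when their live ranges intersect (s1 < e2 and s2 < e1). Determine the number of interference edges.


Check all pairs for overlapping intervals.
Two intervals (s1,e1) and (s2,e2) overlap if s1 < e2 and s2 < e1.
v0 (8-14) vs v1..v8: overlaps v1, v7, v8 -> 3
v1 (4-11) vs v2..v8: overlaps v2, v3, v4, v8 -> 4
v2 (5-8) vs v3..v8: overlaps v4 -> 1
v3 (3-5) vs v4..v8: overlaps none -> 0
v4 (7-8) vs v5..v8: overlaps none -> 0
v5 (15-22) vs v6..v8: overlaps v6, v7, v8 -> 3
v6 (14-17) vs v7..v8: overlaps v7, v8 -> 2
v7 (11-16) vs v8: overlaps v8 -> 1
Total overlapping pairs = 3 + 4 + 1 + 0 + 0 + 3 + 2 + 1 = 14

14


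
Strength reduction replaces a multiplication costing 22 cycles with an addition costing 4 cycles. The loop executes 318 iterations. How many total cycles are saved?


Per-iteration saving = 22 - 4 = 18
Total saved = 318 * 18 = 5724

5724


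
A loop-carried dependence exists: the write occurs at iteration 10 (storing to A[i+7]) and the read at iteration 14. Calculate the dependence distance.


Distance = read iteration - write iteration
= 14 - 10 = 4

4


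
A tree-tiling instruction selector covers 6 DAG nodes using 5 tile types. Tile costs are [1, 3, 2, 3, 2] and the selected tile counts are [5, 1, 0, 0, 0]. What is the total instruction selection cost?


Total cost = sum(count_i * cost_i)
= 5*1 + 1*3 + 0*2 + 0*3 + 0*2
= 8

8


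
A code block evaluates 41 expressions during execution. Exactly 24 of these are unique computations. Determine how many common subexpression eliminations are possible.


CSE count = total expressions - unique expressions
= 41 - 24 = 17

17


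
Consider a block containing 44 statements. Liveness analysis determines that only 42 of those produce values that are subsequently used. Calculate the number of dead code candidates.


Dead code = total statements - live definitions
= 44 - 42 = 2

2


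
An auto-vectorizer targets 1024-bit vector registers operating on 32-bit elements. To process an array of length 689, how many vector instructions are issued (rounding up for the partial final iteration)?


Width = 1024 / 32 = 32 elements per vector op
Iterations = ceil(689 / 32) = 22

22


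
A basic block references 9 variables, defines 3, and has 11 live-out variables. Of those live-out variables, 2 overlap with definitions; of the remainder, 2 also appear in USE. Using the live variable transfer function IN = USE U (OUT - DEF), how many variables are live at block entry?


OUT - DEF: 11 - 2 = 9
|IN| = |USE| + |OUT - DEF| - |USE ∩ (OUT - DEF)| = 9 + 9 - 2 = 16

16


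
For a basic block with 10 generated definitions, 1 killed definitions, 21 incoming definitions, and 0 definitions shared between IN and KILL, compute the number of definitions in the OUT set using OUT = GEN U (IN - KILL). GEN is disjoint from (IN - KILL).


IN - KILL: 21 - 0 = 21 surviving definitions
OUT = GEN + surviving = 10 + 21 = 31

31


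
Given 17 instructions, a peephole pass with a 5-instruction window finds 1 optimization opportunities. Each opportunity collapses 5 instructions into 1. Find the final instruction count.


Each match removes 4 instructions.
Total removed = 1 * 4 = 4
Remaining = 17 - 4 = 13

13


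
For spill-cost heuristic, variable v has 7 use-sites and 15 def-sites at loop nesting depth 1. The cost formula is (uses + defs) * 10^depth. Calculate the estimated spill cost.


uses + defs = 7 + 15 = 22
10^1 = 10
Spill cost = 22 * 10 = 220

220


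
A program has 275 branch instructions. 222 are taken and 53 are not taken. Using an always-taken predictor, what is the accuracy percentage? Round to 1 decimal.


Predictor: always-taken
Correct predictions = 222
Accuracy = 222 / 275 * 100 = 80.7%

80.7


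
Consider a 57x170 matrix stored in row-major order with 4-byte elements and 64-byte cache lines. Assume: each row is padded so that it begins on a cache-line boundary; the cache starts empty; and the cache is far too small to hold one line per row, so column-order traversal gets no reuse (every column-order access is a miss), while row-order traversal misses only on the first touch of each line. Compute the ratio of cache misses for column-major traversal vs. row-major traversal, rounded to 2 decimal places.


Each row occupies 170 * 4 = 680 bytes and starts on a line boundary, so it spans ceil(680 / 64) = 11 cache lines.
Row-major traversal misses (one per line touched): 57 * ceil(170 * 4 / 64) = 627
Column-major traversal misses (no reuse, every access misses): 57 * 170 = 9690
Ratio = 9690 / 627 = 15.45

15.45


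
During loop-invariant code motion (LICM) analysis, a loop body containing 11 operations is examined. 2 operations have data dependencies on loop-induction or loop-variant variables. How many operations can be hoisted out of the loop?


Invariant candidates = total - loop-dependent
= 11 - 2 = 9

9


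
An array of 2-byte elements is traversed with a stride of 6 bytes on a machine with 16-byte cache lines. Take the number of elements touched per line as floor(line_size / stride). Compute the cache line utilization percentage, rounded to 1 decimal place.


Elements per cache line = floor(16 / 6) = 2
Bytes used = 2 * 2 = 4
Utilization = 4 / 16 * 100 = 25.0%

25.0


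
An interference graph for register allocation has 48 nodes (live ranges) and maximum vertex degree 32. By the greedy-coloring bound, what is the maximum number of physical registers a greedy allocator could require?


Greedy coloring never needs more than (max_degree + 1) colors: when coloring a vertex, at most max_degree neighbors are already colored.
Upper bound = 32 + 1 = 33

33


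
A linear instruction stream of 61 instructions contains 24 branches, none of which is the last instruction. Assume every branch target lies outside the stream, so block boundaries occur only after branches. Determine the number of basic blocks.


With no in-sequence branch targets, the leaders are the first instruction plus the instruction after each branch.
Number of basic blocks = branches + 1
= 24 + 1 = 25

25


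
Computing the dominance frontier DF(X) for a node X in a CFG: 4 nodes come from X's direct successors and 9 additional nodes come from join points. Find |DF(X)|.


DF(X) = direct successor contributions + join point contributions
= 4 + 9 = 13

13


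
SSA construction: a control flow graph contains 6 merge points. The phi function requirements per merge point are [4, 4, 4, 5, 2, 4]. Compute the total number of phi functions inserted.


Total phi functions = sum of phi functions at each join node
= 4 + 4 + 4 + 5 + 2 + 4 = 23

23


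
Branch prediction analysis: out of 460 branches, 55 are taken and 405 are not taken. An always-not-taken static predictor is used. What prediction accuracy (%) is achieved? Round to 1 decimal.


Predictor: always-not-taken
Correct predictions = 405
Accuracy = 405 / 460 * 100 = 88.0%

88.0


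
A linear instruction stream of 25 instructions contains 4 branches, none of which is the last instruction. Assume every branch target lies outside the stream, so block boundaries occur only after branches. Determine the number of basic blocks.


With no in-sequence branch targets, the leaders are the first instruction plus the instruction after each branch.
Number of basic blocks = branches + 1
= 4 + 1 = 5

5


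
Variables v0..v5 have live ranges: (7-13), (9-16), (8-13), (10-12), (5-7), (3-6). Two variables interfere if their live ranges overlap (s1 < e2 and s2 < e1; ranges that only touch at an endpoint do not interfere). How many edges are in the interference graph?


Check all pairs for overlapping intervals.
Two intervals (s1,e1) and (s2,e2) overlap if s1 < e2 and s2 < e1.
v0 (7-13) vs v1..v5: overlaps v1, v2, v3 -> 3
v1 (9-16) vs v2..v5: overlaps v2, v3 -> 2
v2 (8-13) vs v3..v5: overlaps v3 -> 1
v3 (10-12) vs v4..v5: overlaps none -> 0
v4 (5-7) vs v5: overlaps v5 -> 1
Total overlapping pairs = 3 + 2 + 1 + 0 + 1 = 7

7


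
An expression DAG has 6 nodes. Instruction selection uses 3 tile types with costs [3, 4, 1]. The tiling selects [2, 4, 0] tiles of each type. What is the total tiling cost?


Total cost = sum(count_i * cost_i)
= 2*3 + 4*4 + 0*1
= 22

22


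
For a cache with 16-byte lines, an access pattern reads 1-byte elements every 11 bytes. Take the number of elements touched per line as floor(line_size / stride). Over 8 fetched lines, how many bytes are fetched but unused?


Elements per line = floor(16 / 11) = 1
Bytes used per line = 1 * 1 = 1
Wasted per line = 16 - 1 = 15
Total wasted = 15 * 8 = 120

120


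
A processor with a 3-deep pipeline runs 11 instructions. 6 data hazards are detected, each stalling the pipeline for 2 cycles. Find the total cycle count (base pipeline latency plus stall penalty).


Base cycles = 3 + 11 - 1 = 13
Total stalls = 6 * 2 = 12
Total = 13 + 12 = 25

25


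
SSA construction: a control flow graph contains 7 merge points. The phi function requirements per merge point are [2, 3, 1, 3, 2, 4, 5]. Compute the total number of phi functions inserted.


Total phi functions = sum of phi functions at each join node
= 2 + 3 + 1 + 3 + 2 + 4 + 5 = 20

20


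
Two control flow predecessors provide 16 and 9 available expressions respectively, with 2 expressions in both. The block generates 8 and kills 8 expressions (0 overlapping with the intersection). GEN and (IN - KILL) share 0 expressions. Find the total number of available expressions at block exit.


IN = intersection of predecessors = 2
IN - KILL = 2 - 0 = 2
|OUT| = |GEN| + |IN - KILL| - |GEN ∩ (IN - KILL)| = 8 + 2 - 0 = 10

10


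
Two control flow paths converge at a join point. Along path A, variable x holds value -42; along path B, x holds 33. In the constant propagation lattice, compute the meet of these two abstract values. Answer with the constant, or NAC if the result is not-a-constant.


Meet operation: if both paths give the same constant, result is that constant; if they differ, result is NAC (not-a-constant).
Path A: -42, Path B: 33 -> differ
Result: not-a-constant -> NAC

NAC


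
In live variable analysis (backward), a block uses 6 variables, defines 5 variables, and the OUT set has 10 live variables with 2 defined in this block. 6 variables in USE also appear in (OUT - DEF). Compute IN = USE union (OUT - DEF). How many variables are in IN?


OUT - DEF: 10 - 2 = 8
|IN| = |USE| + |OUT - DEF| - |USE ∩ (OUT - DEF)| = 6 + 8 - 6 = 8

8


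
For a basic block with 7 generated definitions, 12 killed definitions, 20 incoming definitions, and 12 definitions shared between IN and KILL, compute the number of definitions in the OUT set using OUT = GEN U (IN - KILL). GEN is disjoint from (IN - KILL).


IN - KILL: 20 - 12 = 8 surviving definitions
OUT = GEN + surviving = 7 + 8 = 15

15


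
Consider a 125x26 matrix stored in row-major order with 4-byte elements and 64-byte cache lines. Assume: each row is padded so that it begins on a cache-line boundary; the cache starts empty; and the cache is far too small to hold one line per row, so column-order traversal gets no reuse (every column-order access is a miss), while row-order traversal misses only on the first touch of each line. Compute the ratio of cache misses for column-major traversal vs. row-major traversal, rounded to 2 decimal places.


Each row occupies 26 * 4 = 104 bytes and starts on a line boundary, so it spans ceil(104 / 64) = 2 cache lines.
Row-major traversal misses (one per line touched): 125 * ceil(26 * 4 / 64) = 250
Column-major traversal misses (no reuse, every access misses): 125 * 26 = 3250
Ratio = 3250 / 250 = 13.0

13.0


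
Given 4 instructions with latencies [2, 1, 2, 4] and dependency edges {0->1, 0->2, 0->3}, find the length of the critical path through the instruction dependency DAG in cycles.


Compute longest path through dependency graph: dist(Ik) = max over predecessors of dist + latency(Ik).
dist(I0) = latency 2 = 2
dist(I1) = dist(I0) + 1 = 2 + 1 = 3
dist(I2) = dist(I0) + 2 = 2 + 2 = 4
dist(I3) = dist(I0) + 4 = 2 + 4 = 6
Critical path = max dist = 6

6


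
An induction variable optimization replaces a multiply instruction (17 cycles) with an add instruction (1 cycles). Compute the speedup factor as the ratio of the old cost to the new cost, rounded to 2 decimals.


Ratio = mult_cost / add_cost = 17 / 1 = 17.0

17.0


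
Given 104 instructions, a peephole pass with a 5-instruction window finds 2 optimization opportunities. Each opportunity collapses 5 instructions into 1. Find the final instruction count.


Each match removes 4 instructions.
Total removed = 2 * 4 = 8
Remaining = 104 - 8 = 96

96


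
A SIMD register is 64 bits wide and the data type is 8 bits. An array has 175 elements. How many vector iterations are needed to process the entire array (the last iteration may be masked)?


Width = 64 / 8 = 8 elements per vector op
Iterations = ceil(175 / 8) = 22

22


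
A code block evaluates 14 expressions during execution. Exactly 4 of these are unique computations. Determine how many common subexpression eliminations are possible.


CSE count = total expressions - unique expressions
= 14 - 4 = 10

10


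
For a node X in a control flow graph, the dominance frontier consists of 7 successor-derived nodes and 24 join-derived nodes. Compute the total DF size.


DF(X) = direct successor contributions + join point contributions
= 7 + 24 = 31

31


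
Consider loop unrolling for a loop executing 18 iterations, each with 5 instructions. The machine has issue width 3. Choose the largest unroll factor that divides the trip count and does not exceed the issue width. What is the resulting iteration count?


Largest divisor of 18 <= 3 is 3
New iterations = 18 / 3 = 6

6


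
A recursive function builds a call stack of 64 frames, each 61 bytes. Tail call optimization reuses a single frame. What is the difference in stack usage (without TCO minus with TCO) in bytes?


Without TCO: 64 * 61 = 3904 bytes
With TCO: reuse 1 frame = 61 bytes
Savings = 3904 - 61 = 3843

3843


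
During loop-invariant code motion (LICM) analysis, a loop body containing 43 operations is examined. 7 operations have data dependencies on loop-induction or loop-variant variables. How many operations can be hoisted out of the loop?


Invariant candidates = total - loop-dependent
= 43 - 7 = 36

36


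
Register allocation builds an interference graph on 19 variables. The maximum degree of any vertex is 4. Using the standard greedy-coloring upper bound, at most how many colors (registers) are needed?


Greedy coloring never needs more than (max_degree + 1) colors: when coloring a vertex, at most max_degree neighbors are already colored.
Upper bound = 4 + 1 = 5

5


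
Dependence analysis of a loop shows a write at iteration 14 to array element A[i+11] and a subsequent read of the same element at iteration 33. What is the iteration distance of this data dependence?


Distance = read iteration - write iteration
= 33 - 14 = 19

19


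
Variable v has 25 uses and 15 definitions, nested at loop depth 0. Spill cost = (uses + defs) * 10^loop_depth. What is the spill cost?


uses + defs = 25 + 15 = 40
10^0 = 1
Spill cost = 40 * 1 = 40

40


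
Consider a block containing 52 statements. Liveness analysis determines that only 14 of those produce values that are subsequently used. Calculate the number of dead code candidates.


Dead code = total statements - live definitions
= 52 - 14 = 38

38


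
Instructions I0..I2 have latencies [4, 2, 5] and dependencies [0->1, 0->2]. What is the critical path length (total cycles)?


Compute longest path through dependency graph: dist(Ik) = max over predecessors of dist + latency(Ik).
dist(I0) = latency 4 = 4
dist(I1) = dist(I0) + 2 = 4 + 2 = 6
dist(I2) = dist(I0) + 5 = 4 + 5 = 9
Critical path = max dist = 9

9


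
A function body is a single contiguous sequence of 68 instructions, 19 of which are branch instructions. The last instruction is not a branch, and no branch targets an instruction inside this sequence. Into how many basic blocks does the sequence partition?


With no in-sequence branch targets, the leaders are the first instruction plus the instruction after each branch.
Number of basic blocks = branches + 1
= 19 + 1 = 20

20


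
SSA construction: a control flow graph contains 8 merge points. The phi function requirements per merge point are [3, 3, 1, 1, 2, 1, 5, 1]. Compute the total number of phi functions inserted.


Total phi functions = sum of phi functions at each join node
= 3 + 3 + 1 + 1 + 2 + 1 + 5 + 1 = 17

17


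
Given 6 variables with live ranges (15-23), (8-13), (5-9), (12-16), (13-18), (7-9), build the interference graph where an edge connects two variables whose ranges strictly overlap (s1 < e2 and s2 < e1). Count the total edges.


Check all pairs for overlapping intervals.
Two intervals (s1,e1) and (s2,e2) overlap if s1 < e2 and s2 < e1.
v0 (15-23) vs v1..v5: overlaps v3, v4 -> 2
v1 (8-13) vs v2..v5: overlaps v2, v3, v5 -> 3
v2 (5-9) vs v3..v5: overlaps v5 -> 1
v3 (12-16) vs v4..v5: overlaps v4 -> 1
v4 (13-18) vs v5: overlaps none -> 0
Total overlapping pairs = 2 + 3 + 1 + 1 + 0 = 7

7


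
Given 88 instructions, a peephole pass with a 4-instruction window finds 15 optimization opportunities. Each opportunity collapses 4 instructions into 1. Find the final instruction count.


Each match removes 3 instructions.
Total removed = 15 * 3 = 45
Remaining = 88 - 45 = 43

43


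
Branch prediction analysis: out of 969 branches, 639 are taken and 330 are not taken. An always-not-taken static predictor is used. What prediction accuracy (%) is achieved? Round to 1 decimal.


Predictor: always-not-taken
Correct predictions = 330
Accuracy = 330 / 969 * 100 = 34.1%

34.1


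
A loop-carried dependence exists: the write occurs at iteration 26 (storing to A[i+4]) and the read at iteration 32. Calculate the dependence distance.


Distance = read iteration - write iteration
= 32 - 26 = 6

6


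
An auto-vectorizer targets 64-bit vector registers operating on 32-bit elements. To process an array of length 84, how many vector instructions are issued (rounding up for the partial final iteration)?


Width = 64 / 32 = 2 elements per vector op
Iterations = ceil(84 / 2) = 42

42


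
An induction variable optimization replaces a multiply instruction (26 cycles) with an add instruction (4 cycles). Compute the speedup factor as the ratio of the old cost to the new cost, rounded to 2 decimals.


Ratio = mult_cost / add_cost = 26 / 4 = 6.5

6.5


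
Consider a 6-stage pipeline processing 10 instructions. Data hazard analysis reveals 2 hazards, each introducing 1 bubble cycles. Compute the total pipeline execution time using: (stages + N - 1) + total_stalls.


Base cycles = 6 + 10 - 1 = 15
Total stalls = 2 * 1 = 2
Total = 15 + 2 = 17

17


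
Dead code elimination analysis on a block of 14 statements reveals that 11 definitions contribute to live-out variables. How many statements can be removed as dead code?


Dead code = total statements - live definitions
= 14 - 11 = 3

3


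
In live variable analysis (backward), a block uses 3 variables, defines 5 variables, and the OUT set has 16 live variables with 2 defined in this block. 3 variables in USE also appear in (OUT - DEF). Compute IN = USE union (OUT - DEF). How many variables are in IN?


OUT - DEF: 16 - 2 = 14
|IN| = |USE| + |OUT - DEF| - |USE ∩ (OUT - DEF)| = 3 + 14 - 3 = 14

14


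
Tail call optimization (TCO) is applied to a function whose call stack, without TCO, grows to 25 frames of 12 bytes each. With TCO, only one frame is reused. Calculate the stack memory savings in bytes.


Without TCO: 25 * 12 = 300 bytes
With TCO: reuse 1 frame = 12 bytes
Savings = 300 - 12 = 288

288


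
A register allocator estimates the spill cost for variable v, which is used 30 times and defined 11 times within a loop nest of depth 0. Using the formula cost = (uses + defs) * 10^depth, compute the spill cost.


uses + defs = 30 + 11 = 41
10^0 = 1
Spill cost = 41 * 1 = 41

41


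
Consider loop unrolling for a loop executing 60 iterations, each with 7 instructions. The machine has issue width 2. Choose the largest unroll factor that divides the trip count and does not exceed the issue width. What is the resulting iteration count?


Largest divisor of 60 <= 2 is 2
New iterations = 60 / 2 = 30

30


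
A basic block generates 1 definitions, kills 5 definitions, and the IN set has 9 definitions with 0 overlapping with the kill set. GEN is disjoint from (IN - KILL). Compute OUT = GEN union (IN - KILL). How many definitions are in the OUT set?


IN - KILL: 9 - 0 = 9 surviving definitions
OUT = GEN + surviving = 1 + 9 = 10

10


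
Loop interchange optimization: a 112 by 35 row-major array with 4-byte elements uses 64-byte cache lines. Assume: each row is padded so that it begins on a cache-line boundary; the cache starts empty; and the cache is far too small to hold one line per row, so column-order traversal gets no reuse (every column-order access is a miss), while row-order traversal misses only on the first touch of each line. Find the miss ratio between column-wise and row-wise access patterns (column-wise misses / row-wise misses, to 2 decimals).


Each row occupies 35 * 4 = 140 bytes and starts on a line boundary, so it spans ceil(140 / 64) = 3 cache lines.
Row-major traversal misses (one per line touched): 112 * ceil(35 * 4 / 64) = 336
Column-major traversal misses (no reuse, every access misses): 112 * 35 = 3920
Ratio = 3920 / 336 = 11.67

11.67


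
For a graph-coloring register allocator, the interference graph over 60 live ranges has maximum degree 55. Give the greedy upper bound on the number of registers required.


Greedy coloring never needs more than (max_degree + 1) colors: when coloring a vertex, at most max_degree neighbors are already colored.
Upper bound = 55 + 1 = 56

56


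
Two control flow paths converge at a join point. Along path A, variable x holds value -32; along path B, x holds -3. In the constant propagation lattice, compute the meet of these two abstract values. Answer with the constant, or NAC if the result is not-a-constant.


Meet operation: if both paths give the same constant, result is that constant; if they differ, result is NAC (not-a-constant).
Path A: -32, Path B: -3 -> differ
Result: not-a-constant -> NAC

NAC


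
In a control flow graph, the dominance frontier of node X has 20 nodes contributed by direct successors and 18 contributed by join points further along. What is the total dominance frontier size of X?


DF(X) = direct successor contributions + join point contributions
= 20 + 18 = 38

38


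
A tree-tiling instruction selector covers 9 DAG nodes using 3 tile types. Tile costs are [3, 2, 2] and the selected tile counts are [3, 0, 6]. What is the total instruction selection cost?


Total cost = sum(count_i * cost_i)
= 3*3 + 0*2 + 6*2
= 21

21


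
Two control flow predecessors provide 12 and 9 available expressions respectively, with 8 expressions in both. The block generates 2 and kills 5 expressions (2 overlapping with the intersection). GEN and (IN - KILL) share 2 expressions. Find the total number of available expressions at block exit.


IN = intersection of predecessors = 8
IN - KILL = 8 - 2 = 6
|OUT| = |GEN| + |IN - KILL| - |GEN ∩ (IN - KILL)| = 2 + 6 - 2 = 6

6


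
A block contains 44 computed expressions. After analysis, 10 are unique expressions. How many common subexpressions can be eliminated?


CSE count = total expressions - unique expressions
= 44 - 10 = 34

34
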